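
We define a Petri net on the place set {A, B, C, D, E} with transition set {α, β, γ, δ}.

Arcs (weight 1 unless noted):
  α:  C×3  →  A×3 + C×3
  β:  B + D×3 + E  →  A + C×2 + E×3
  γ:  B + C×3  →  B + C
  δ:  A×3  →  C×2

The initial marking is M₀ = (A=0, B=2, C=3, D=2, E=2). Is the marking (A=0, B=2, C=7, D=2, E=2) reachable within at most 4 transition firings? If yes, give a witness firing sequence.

step 1: fire α:  (A=0, B=2, C=3, D=2, E=2) → (A=3, B=2, C=3, D=2, E=2)
step 2: fire α:  (A=3, B=2, C=3, D=2, E=2) → (A=6, B=2, C=3, D=2, E=2)
step 3: fire δ:  (A=6, B=2, C=3, D=2, E=2) → (A=3, B=2, C=5, D=2, E=2)
step 4: fire δ:  (A=3, B=2, C=5, D=2, E=2) → (A=0, B=2, C=7, D=2, E=2)

YES — reachable via ⟨α, α, δ, δ⟩ (4 firings)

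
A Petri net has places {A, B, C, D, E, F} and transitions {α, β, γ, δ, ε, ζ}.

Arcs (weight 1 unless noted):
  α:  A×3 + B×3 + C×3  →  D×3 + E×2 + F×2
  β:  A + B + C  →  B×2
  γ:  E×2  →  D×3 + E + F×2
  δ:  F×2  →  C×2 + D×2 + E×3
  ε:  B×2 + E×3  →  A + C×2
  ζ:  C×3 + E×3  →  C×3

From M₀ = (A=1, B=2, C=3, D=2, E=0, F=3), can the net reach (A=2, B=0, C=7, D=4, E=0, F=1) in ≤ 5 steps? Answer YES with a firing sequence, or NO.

step 1: fire δ:  (A=1, B=2, C=3, D=2, E=0, F=3) → (A=1, B=2, C=5, D=4, E=3, F=1)
step 2: fire ε:  (A=1, B=2, C=5, D=4, E=3, F=1) → (A=2, B=0, C=7, D=4, E=0, F=1)

YES — reachable via ⟨δ, ε⟩ (2 firings)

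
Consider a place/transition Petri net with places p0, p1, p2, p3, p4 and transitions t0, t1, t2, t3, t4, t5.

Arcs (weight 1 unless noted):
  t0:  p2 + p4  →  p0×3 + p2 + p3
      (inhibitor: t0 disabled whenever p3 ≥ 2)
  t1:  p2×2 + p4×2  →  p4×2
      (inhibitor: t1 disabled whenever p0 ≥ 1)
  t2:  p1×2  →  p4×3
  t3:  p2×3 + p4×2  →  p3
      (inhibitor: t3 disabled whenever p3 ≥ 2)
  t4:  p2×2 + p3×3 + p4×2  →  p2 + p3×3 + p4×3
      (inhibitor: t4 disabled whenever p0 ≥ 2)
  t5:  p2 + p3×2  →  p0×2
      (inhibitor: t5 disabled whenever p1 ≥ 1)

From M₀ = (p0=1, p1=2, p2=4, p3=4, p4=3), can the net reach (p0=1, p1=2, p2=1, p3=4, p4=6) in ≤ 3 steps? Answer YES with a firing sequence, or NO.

step 1: fire t4:  (p0=1, p1=2, p2=4, p3=4, p4=3) → (p0=1, p1=2, p2=3, p3=4, p4=4)
step 2: fire t4:  (p0=1, p1=2, p2=3, p3=4, p4=4) → (p0=1, p1=2, p2=2, p3=4, p4=5)
step 3: fire t4:  (p0=1, p1=2, p2=2, p3=4, p4=5) → (p0=1, p1=2, p2=1, p3=4, p4=6)

YES — reachable via ⟨t4, t4, t4⟩ (3 firings)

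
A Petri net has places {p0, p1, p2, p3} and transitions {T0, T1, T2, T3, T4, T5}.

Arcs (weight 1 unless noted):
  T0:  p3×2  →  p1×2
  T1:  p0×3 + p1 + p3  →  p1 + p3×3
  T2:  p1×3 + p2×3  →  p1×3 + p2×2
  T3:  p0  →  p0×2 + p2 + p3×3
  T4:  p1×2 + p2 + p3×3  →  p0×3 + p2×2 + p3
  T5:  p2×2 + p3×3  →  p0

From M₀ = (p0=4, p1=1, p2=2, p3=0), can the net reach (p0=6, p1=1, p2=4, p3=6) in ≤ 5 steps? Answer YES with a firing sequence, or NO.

YES — reachable via ⟨T3, T3⟩ (2 firings)

step 1: fire T3:  (p0=4, p1=1, p2=2, p3=0) → (p0=5, p1=1, p2=3, p3=3)
step 2: fire T3:  (p0=5, p1=1, p2=3, p3=3) → (p0=6, p1=1, p2=4, p3=6)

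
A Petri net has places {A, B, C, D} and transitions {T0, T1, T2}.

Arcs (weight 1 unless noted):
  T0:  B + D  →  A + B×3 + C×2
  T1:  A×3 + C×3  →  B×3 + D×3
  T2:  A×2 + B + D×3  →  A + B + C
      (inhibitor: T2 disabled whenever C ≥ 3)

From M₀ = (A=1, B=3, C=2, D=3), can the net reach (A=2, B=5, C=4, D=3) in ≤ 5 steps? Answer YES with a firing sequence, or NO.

depth 0: 1 marking
depth 1: 2 markings reached so far
depth 2: 3 markings reached so far
depth 3: 5 markings reached so far
depth 4: 6 markings reached so far
depth 5: 7 markings reached so far
target is not among the 7 markings reachable within 5 steps

NO — not reachable within 5 firings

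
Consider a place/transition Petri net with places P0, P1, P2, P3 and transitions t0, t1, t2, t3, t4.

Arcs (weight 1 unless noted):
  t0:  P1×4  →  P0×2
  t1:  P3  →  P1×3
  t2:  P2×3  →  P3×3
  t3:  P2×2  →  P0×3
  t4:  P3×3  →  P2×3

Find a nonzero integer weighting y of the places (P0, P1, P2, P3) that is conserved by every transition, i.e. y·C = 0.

Incidence matrix C (rows=places, cols=transitions):
       t0   t1   t2   t3   t4
   P0   2    0    0    3    0
   P1  -4    3    0    0    0
   P2   0    0   -3   -2    3
   P3   0   -1    3    0   -3

Candidate y = [2, 1, 3, 3]; check y·C column-wise:
  col t0: 2·2 + 1·-4 + 3·0 + 3·0 = 0
  col t1: 2·0 + 1·3 + 3·0 + 3·-1 = 0
  col t2: 2·0 + 1·0 + 3·-3 + 3·3 = 0
  col t3: 2·3 + 1·0 + 3·-2 + 3·0 = 0
  col t4: 2·0 + 1·0 + 3·3 + 3·-3 = 0

y = (P0:2, P1:1, P2:3, P3:3)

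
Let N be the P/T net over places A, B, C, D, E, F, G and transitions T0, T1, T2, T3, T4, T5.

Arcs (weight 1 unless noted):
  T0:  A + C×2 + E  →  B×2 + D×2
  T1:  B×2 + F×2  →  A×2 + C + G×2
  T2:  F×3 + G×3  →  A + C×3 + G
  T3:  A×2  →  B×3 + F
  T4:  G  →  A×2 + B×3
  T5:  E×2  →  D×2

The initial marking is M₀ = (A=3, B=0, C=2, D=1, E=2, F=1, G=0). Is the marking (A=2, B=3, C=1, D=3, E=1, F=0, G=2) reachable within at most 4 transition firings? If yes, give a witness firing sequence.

YES — reachable via ⟨T0, T3, T1⟩ (3 firings)

step 1: fire T0:  (A=3, B=0, C=2, D=1, E=2, F=1, G=0) → (A=2, B=2, C=0, D=3, E=1, F=1, G=0)
step 2: fire T3:  (A=2, B=2, C=0, D=3, E=1, F=1, G=0) → (A=0, B=5, C=0, D=3, E=1, F=2, G=0)
step 3: fire T1:  (A=0, B=5, C=0, D=3, E=1, F=2, G=0) → (A=2, B=3, C=1, D=3, E=1, F=0, G=2)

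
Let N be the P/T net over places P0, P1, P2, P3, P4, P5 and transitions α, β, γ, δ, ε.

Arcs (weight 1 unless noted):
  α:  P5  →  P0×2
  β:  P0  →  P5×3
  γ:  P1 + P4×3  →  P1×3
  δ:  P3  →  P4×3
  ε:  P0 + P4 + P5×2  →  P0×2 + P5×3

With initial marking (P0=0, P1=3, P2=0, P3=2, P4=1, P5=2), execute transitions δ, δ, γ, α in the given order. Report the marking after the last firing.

step 1: fire δ:  (P0=0, P1=3, P2=0, P3=2, P4=1, P5=2) → (P0=0, P1=3, P2=0, P3=1, P4=4, P5=2)
step 2: fire δ:  (P0=0, P1=3, P2=0, P3=1, P4=4, P5=2) → (P0=0, P1=3, P2=0, P3=0, P4=7, P5=2)
step 3: fire γ:  (P0=0, P1=3, P2=0, P3=0, P4=7, P5=2) → (P0=0, P1=5, P2=0, P3=0, P4=4, P5=2)
step 4: fire α:  (P0=0, P1=5, P2=0, P3=0, P4=4, P5=2) → (P0=2, P1=5, P2=0, P3=0, P4=4, P5=1)

(P0=2, P1=5, P2=0, P3=0, P4=4, P5=1)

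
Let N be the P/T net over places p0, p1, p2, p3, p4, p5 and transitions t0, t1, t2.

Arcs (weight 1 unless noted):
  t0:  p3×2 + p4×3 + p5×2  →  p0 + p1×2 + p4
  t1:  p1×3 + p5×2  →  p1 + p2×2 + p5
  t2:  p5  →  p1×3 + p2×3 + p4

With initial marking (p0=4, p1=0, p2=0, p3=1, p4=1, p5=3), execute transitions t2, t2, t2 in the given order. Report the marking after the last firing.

(p0=4, p1=9, p2=9, p3=1, p4=4, p5=0)

step 1: fire t2:  (p0=4, p1=0, p2=0, p3=1, p4=1, p5=3) → (p0=4, p1=3, p2=3, p3=1, p4=2, p5=2)
step 2: fire t2:  (p0=4, p1=3, p2=3, p3=1, p4=2, p5=2) → (p0=4, p1=6, p2=6, p3=1, p4=3, p5=1)
step 3: fire t2:  (p0=4, p1=6, p2=6, p3=1, p4=3, p5=1) → (p0=4, p1=9, p2=9, p3=1, p4=4, p5=0)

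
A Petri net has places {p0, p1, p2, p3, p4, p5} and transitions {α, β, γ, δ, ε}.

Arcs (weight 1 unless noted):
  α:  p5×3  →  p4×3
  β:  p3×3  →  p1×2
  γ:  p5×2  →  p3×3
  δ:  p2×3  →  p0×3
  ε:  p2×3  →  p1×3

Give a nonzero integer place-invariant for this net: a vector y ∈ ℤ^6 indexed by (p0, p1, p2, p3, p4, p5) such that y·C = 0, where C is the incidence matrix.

Incidence matrix C (rows=places, cols=transitions):
        α    β    γ    δ    ε
   p0   0    0    0    3    0
   p1   0    2    0    0    3
   p2   0    0    0   -3   -3
   p3   0   -3    3    0    0
   p4   3    0    0    0    0
   p5  -3    0   -2    0    0

Candidate y = [3, 3, 3, 2, 3, 3]; check y·C column-wise:
  col α: 3·0 + 3·0 + 3·0 + 2·0 + 3·3 + 3·-3 = 0
  col β: 3·0 + 3·2 + 3·0 + 2·-3 + 3·0 + 3·0 = 0
  col γ: 3·0 + 3·0 + 3·0 + 2·3 + 3·0 + 3·-2 = 0
  col δ: 3·3 + 3·0 + 3·-3 + 2·0 + 3·0 + 3·0 = 0
  col ε: 3·0 + 3·3 + 3·-3 + 2·0 + 3·0 + 3·0 = 0

y = (p0:3, p1:3, p2:3, p3:2, p4:3, p5:3)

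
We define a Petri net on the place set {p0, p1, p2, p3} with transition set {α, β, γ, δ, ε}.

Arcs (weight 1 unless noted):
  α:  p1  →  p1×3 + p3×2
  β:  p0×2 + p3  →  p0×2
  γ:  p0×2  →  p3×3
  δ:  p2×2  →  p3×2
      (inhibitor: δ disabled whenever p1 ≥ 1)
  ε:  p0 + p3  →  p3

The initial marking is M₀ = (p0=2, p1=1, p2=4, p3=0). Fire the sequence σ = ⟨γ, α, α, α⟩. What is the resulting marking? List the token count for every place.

(p0=0, p1=7, p2=4, p3=9)

step 1: fire γ:  (p0=2, p1=1, p2=4, p3=0) → (p0=0, p1=1, p2=4, p3=3)
step 2: fire α:  (p0=0, p1=1, p2=4, p3=3) → (p0=0, p1=3, p2=4, p3=5)
step 3: fire α:  (p0=0, p1=3, p2=4, p3=5) → (p0=0, p1=5, p2=4, p3=7)
step 4: fire α:  (p0=0, p1=5, p2=4, p3=7) → (p0=0, p1=7, p2=4, p3=9)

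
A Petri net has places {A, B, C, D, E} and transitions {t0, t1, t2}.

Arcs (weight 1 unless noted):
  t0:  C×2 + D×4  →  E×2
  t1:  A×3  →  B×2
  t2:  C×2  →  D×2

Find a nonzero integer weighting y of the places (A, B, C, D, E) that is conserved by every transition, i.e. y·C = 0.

Incidence matrix C (rows=places, cols=transitions):
       t0   t1   t2
    A   0   -3    0
    B   0    2    0
    C  -2    0   -2
    D  -4    0    2
    E   2    0    0

Candidate y = [2, 3, 0, 0, 0]; check y·C column-wise:
  col t0: 2·0 + 3·0 + 0·-2 + 0·-4 + 0·2 = 0
  col t1: 2·-3 + 3·2 = 0
  col t2: 2·0 + 3·0 + 0·-2 + 0·2 = 0

y = (A:2, B:3, C:0, D:0, E:0)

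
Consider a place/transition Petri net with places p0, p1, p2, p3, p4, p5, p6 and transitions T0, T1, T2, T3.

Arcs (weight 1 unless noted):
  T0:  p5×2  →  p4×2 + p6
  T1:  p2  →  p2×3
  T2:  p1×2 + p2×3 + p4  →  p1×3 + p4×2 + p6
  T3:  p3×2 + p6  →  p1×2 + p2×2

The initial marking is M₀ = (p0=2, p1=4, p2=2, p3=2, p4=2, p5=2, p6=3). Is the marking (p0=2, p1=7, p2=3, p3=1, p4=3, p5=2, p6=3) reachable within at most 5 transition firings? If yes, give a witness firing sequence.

NO — not reachable within 5 firings

depth 0: 1 marking
depth 1: 4 markings reached so far
depth 2: 10 markings reached so far
depth 3: 18 markings reached so far
depth 4: 28 markings reached so far
depth 5: 40 markings reached so far
target is not among the 40 markings reachable within 5 steps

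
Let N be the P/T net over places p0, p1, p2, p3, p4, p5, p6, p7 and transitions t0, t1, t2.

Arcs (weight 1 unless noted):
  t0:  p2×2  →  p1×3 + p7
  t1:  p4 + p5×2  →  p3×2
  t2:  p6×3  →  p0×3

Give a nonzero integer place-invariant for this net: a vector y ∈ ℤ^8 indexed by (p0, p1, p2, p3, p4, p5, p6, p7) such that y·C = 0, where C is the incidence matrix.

y = (p0:0, p1:2, p2:3, p3:0, p4:0, p5:0, p6:0, p7:0)

Incidence matrix C (rows=places, cols=transitions):
       t0   t1   t2
   p0   0    0    3
   p1   3    0    0
   p2  -2    0    0
   p3   0    2    0
   p4   0   -1    0
   p5   0   -2    0
   p6   0    0   -3
   p7   1    0    0

Candidate y = [0, 2, 3, 0, 0, 0, 0, 0]; check y·C column-wise:
  col t0: 2·3 + 3·-2 + 0·1 = 0
  col t1: 2·0 + 3·0 + 0·2 + 0·-1 + 0·-2 = 0
  col t2: 0·3 + 2·0 + 3·0 + 0·-3 = 0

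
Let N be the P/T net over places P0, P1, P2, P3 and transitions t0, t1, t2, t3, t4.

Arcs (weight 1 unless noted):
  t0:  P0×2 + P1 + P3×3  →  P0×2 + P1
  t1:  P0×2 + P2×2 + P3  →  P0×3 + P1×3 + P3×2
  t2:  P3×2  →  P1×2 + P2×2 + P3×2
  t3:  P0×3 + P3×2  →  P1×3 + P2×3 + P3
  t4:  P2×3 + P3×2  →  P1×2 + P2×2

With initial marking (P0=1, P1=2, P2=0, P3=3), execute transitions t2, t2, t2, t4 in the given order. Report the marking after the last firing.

(P0=1, P1=10, P2=5, P3=1)

step 1: fire t2:  (P0=1, P1=2, P2=0, P3=3) → (P0=1, P1=4, P2=2, P3=3)
step 2: fire t2:  (P0=1, P1=4, P2=2, P3=3) → (P0=1, P1=6, P2=4, P3=3)
step 3: fire t2:  (P0=1, P1=6, P2=4, P3=3) → (P0=1, P1=8, P2=6, P3=3)
step 4: fire t4:  (P0=1, P1=8, P2=6, P3=3) → (P0=1, P1=10, P2=5, P3=1)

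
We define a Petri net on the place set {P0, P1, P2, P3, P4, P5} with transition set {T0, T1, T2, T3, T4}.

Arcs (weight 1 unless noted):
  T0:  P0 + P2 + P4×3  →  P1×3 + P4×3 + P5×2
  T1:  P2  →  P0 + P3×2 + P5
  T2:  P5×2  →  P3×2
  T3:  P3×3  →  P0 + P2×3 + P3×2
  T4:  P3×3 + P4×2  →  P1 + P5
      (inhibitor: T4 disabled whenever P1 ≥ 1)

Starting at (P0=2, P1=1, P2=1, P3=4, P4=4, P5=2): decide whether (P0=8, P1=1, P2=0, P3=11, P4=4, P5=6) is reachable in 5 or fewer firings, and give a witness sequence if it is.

NO — not reachable within 5 firings

depth 0: 1 marking
depth 1: 5 markings reached so far
depth 2: 11 markings reached so far
depth 3: 20 markings reached so far
depth 4: 35 markings reached so far
depth 5: 60 markings reached so far
target is not among the 60 markings reachable within 5 steps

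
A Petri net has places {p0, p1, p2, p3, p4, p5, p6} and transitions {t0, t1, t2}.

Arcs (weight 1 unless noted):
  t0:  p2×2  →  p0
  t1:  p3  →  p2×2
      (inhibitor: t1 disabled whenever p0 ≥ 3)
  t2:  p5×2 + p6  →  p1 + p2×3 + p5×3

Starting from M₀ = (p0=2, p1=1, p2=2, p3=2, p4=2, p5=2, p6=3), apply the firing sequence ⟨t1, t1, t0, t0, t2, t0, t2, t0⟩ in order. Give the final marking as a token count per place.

step 1: fire t1:  (p0=2, p1=1, p2=2, p3=2, p4=2, p5=2, p6=3) → (p0=2, p1=1, p2=4, p3=1, p4=2, p5=2, p6=3)
step 2: fire t1:  (p0=2, p1=1, p2=4, p3=1, p4=2, p5=2, p6=3) → (p0=2, p1=1, p2=6, p3=0, p4=2, p5=2, p6=3)
step 3: fire t0:  (p0=2, p1=1, p2=6, p3=0, p4=2, p5=2, p6=3) → (p0=3, p1=1, p2=4, p3=0, p4=2, p5=2, p6=3)
step 4: fire t0:  (p0=3, p1=1, p2=4, p3=0, p4=2, p5=2, p6=3) → (p0=4, p1=1, p2=2, p3=0, p4=2, p5=2, p6=3)
step 5: fire t2:  (p0=4, p1=1, p2=2, p3=0, p4=2, p5=2, p6=3) → (p0=4, p1=2, p2=5, p3=0, p4=2, p5=3, p6=2)
step 6: fire t0:  (p0=4, p1=2, p2=5, p3=0, p4=2, p5=3, p6=2) → (p0=5, p1=2, p2=3, p3=0, p4=2, p5=3, p6=2)
step 7: fire t2:  (p0=5, p1=2, p2=3, p3=0, p4=2, p5=3, p6=2) → (p0=5, p1=3, p2=6, p3=0, p4=2, p5=4, p6=1)
step 8: fire t0:  (p0=5, p1=3, p2=6, p3=0, p4=2, p5=4, p6=1) → (p0=6, p1=3, p2=4, p3=0, p4=2, p5=4, p6=1)

(p0=6, p1=3, p2=4, p3=0, p4=2, p5=4, p6=1)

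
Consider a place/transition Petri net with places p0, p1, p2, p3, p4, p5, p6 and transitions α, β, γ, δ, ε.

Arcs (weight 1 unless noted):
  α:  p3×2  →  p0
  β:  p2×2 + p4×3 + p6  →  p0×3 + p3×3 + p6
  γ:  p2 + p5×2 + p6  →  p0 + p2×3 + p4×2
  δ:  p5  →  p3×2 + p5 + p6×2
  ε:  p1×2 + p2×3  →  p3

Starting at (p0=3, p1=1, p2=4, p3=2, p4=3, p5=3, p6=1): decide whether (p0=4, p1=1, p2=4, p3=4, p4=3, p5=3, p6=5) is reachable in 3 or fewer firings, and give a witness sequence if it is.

step 1: fire α:  (p0=3, p1=1, p2=4, p3=2, p4=3, p5=3, p6=1) → (p0=4, p1=1, p2=4, p3=0, p4=3, p5=3, p6=1)
step 2: fire δ:  (p0=4, p1=1, p2=4, p3=0, p4=3, p5=3, p6=1) → (p0=4, p1=1, p2=4, p3=2, p4=3, p5=3, p6=3)
step 3: fire δ:  (p0=4, p1=1, p2=4, p3=2, p4=3, p5=3, p6=3) → (p0=4, p1=1, p2=4, p3=4, p4=3, p5=3, p6=5)

YES — reachable via ⟨α, δ, δ⟩ (3 firings)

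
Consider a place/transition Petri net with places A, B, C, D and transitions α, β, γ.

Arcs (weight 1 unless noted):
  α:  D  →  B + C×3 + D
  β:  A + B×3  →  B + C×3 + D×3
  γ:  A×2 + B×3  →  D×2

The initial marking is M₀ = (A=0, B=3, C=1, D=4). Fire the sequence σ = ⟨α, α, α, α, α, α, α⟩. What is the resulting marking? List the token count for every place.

(A=0, B=10, C=22, D=4)

step 1: fire α:  (A=0, B=3, C=1, D=4) → (A=0, B=4, C=4, D=4)
step 2: fire α:  (A=0, B=4, C=4, D=4) → (A=0, B=5, C=7, D=4)
step 3: fire α:  (A=0, B=5, C=7, D=4) → (A=0, B=6, C=10, D=4)
step 4: fire α:  (A=0, B=6, C=10, D=4) → (A=0, B=7, C=13, D=4)
step 5: fire α:  (A=0, B=7, C=13, D=4) → (A=0, B=8, C=16, D=4)
step 6: fire α:  (A=0, B=8, C=16, D=4) → (A=0, B=9, C=19, D=4)
step 7: fire α:  (A=0, B=9, C=19, D=4) → (A=0, B=10, C=22, D=4)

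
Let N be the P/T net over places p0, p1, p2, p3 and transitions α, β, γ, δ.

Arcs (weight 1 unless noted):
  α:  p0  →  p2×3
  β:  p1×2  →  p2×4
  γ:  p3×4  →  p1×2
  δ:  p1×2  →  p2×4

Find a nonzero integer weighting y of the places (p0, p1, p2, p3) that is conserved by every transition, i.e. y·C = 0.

y = (p0:3, p1:2, p2:1, p3:1)

Incidence matrix C (rows=places, cols=transitions):
        α    β    γ    δ
   p0  -1    0    0    0
   p1   0   -2    2   -2
   p2   3    4    0    4
   p3   0    0   -4    0

Candidate y = [3, 2, 1, 1]; check y·C column-wise:
  col α: 3·-1 + 2·0 + 1·3 + 1·0 = 0
  col β: 3·0 + 2·-2 + 1·4 + 1·0 = 0
  col γ: 3·0 + 2·2 + 1·0 + 1·-4 = 0
  col δ: 3·0 + 2·-2 + 1·4 + 1·0 = 0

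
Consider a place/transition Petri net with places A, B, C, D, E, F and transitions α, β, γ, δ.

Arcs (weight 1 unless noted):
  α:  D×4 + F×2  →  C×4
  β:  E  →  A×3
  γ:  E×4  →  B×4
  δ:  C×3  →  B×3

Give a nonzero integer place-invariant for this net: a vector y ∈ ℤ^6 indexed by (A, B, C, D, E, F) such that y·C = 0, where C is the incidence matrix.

y = (A:1, B:3, C:3, D:3, E:3, F:0)

Incidence matrix C (rows=places, cols=transitions):
        α    β    γ    δ
    A   0    3    0    0
    B   0    0    4    3
    C   4    0    0   -3
    D  -4    0    0    0
    E   0   -1   -4    0
    F  -2    0    0    0

Candidate y = [1, 3, 3, 3, 3, 0]; check y·C column-wise:
  col α: 1·0 + 3·0 + 3·4 + 3·-4 + 3·0 + 0·-2 = 0
  col β: 1·3 + 3·0 + 3·0 + 3·0 + 3·-1 = 0
  col γ: 1·0 + 3·4 + 3·0 + 3·0 + 3·-4 = 0
  col δ: 1·0 + 3·3 + 3·-3 + 3·0 + 3·0 = 0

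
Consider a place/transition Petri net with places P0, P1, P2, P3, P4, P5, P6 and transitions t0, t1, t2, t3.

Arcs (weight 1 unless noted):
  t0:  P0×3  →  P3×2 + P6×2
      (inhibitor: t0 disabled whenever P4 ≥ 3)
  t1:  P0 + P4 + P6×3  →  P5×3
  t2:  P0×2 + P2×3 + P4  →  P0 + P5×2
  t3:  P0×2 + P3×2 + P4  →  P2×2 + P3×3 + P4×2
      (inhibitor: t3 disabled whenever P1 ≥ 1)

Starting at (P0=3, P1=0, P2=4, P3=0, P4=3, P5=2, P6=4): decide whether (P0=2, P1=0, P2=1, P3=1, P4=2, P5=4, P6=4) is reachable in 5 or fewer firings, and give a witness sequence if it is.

depth 0: 1 marking
depth 1: 3 markings reached so far
depth 2: 4 markings reached so far
depth 3: 4 markings reached so far
(frontier empty at depth 3; search complete)
target is not among the 4 markings reachable within 5 steps

NO — not reachable within 5 firings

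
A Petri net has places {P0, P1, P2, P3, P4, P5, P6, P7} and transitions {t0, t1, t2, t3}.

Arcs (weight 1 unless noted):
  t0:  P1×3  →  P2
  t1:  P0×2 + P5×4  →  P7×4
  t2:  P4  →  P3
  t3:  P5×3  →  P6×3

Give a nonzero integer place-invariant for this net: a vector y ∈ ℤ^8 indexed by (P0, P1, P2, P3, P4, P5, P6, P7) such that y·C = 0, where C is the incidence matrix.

Incidence matrix C (rows=places, cols=transitions):
       t0   t1   t2   t3
   P0   0   -2    0    0
   P1  -3    0    0    0
   P2   1    0    0    0
   P3   0    0    1    0
   P4   0    0   -1    0
   P5   0   -4    0   -3
   P6   0    0    0    3
   P7   0    4    0    0

Candidate y = [0, 1, 3, 0, 0, 0, 0, 0]; check y·C column-wise:
  col t0: 1·-3 + 3·1 = 0
  col t1: 0·-2 + 1·0 + 3·0 + 0·-4 + 0·4 = 0
  col t2: 1·0 + 3·0 + 0·1 + 0·-1 = 0
  col t3: 1·0 + 3·0 + 0·-3 + 0·3 = 0

y = (P0:0, P1:1, P2:3, P3:0, P4:0, P5:0, P6:0, P7:0)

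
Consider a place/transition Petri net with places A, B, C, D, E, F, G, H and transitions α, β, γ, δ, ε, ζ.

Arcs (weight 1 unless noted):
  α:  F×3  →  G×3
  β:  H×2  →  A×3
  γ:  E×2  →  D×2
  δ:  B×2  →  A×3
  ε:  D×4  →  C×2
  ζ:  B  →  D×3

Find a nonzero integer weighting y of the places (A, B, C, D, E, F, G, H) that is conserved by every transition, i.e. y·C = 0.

Incidence matrix C (rows=places, cols=transitions):
        α    β    γ    δ    ε    ζ
    A   0    3    0    3    0    0
    B   0    0    0   -2    0   -1
    C   0    0    0    0    2    0
    D   0    0    2    0   -4    3
    E   0    0   -2    0    0    0
    F  -3    0    0    0    0    0
    G   3    0    0    0    0    0
    H   0   -2    0    0    0    0

Candidate y = [0, 0, 0, 0, 0, 1, 1, 0]; check y·C column-wise:
  col α: 1·-3 + 1·3 = 0
  col β: 0·3 + 1·0 + 1·0 + 0·-2 = 0
  col γ: 0·2 + 0·-2 + 1·0 + 1·0 = 0
  col δ: 0·3 + 0·-2 + 1·0 + 1·0 = 0
  col ε: 0·2 + 0·-4 + 1·0 + 1·0 = 0
  col ζ: 0·-1 + 0·3 + 1·0 + 1·0 = 0

y = (A:0, B:0, C:0, D:0, E:0, F:1, G:1, H:0)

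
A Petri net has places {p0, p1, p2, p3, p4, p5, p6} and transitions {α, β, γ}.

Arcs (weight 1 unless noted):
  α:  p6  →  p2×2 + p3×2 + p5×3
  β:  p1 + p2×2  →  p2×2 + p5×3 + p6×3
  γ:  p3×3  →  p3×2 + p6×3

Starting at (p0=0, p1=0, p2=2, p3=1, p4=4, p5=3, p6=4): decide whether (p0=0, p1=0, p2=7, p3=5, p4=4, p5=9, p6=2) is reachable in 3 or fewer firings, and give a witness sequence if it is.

NO — not reachable within 3 firings

depth 0: 1 marking
depth 1: 2 markings reached so far
depth 2: 4 markings reached so far
depth 3: 6 markings reached so far
target is not among the 6 markings reachable within 3 steps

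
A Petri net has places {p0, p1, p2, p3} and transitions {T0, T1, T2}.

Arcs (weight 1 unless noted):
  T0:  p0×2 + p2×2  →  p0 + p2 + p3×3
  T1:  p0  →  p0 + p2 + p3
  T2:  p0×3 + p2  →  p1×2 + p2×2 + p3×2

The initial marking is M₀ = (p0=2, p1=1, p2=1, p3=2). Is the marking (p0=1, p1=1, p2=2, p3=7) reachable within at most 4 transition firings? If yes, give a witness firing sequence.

YES — reachable via ⟨T1, T0, T1⟩ (3 firings)

step 1: fire T1:  (p0=2, p1=1, p2=1, p3=2) → (p0=2, p1=1, p2=2, p3=3)
step 2: fire T0:  (p0=2, p1=1, p2=2, p3=3) → (p0=1, p1=1, p2=1, p3=6)
step 3: fire T1:  (p0=1, p1=1, p2=1, p3=6) → (p0=1, p1=1, p2=2, p3=7)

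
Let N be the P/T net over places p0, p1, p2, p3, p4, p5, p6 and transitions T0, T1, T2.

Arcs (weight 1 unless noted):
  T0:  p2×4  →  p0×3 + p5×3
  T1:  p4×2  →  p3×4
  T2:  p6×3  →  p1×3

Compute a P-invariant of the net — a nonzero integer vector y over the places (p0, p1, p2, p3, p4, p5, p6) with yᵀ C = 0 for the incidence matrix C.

Incidence matrix C (rows=places, cols=transitions):
       T0   T1   T2
   p0   3    0    0
   p1   0    0    3
   p2  -4    0    0
   p3   0    4    0
   p4   0   -2    0
   p5   3    0    0
   p6   0    0   -3

Candidate y = [4, 0, 3, 0, 0, 0, 0]; check y·C column-wise:
  col T0: 4·3 + 3·-4 + 0·3 = 0
  col T1: 4·0 + 3·0 + 0·4 + 0·-2 = 0
  col T2: 4·0 + 0·3 + 3·0 + 0·-3 = 0

y = (p0:4, p1:0, p2:3, p3:0, p4:0, p5:0, p6:0)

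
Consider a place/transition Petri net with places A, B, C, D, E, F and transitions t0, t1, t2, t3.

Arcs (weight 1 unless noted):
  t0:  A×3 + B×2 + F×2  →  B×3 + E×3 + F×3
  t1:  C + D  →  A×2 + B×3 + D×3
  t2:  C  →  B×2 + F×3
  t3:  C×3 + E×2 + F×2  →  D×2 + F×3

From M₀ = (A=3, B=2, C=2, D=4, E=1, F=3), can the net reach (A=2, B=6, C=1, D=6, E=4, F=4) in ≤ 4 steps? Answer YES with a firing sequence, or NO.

YES — reachable via ⟨t0, t1⟩ (2 firings)

step 1: fire t0:  (A=3, B=2, C=2, D=4, E=1, F=3) → (A=0, B=3, C=2, D=4, E=4, F=4)
step 2: fire t1:  (A=0, B=3, C=2, D=4, E=4, F=4) → (A=2, B=6, C=1, D=6, E=4, F=4)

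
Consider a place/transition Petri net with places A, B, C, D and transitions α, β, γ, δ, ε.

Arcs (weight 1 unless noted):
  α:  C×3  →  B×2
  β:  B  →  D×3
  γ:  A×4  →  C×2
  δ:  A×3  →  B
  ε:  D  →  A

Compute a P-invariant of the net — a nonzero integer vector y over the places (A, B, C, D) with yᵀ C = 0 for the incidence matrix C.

Incidence matrix C (rows=places, cols=transitions):
        α    β    γ    δ    ε
    A   0    0   -4   -3    1
    B   2   -1    0    1    0
    C  -3    0    2    0    0
    D   0    3    0    0   -1

Candidate y = [1, 3, 2, 1]; check y·C column-wise:
  col α: 1·0 + 3·2 + 2·-3 + 1·0 = 0
  col β: 1·0 + 3·-1 + 2·0 + 1·3 = 0
  col γ: 1·-4 + 3·0 + 2·2 + 1·0 = 0
  col δ: 1·-3 + 3·1 + 2·0 + 1·0 = 0
  col ε: 1·1 + 3·0 + 2·0 + 1·-1 = 0

y = (A:1, B:3, C:2, D:1)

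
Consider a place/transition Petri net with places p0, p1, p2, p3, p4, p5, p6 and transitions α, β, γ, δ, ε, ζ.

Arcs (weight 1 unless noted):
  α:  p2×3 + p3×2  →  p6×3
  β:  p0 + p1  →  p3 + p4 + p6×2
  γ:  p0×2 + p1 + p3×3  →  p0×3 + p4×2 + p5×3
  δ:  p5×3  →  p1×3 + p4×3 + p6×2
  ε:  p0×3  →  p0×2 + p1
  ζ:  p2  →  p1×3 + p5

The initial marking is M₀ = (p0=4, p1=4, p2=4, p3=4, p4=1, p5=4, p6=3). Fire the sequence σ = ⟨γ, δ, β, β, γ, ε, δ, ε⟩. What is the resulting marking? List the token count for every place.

(p0=2, p1=8, p2=4, p3=0, p4=13, p5=4, p6=11)

step 1: fire γ:  (p0=4, p1=4, p2=4, p3=4, p4=1, p5=4, p6=3) → (p0=5, p1=3, p2=4, p3=1, p4=3, p5=7, p6=3)
step 2: fire δ:  (p0=5, p1=3, p2=4, p3=1, p4=3, p5=7, p6=3) → (p0=5, p1=6, p2=4, p3=1, p4=6, p5=4, p6=5)
step 3: fire β:  (p0=5, p1=6, p2=4, p3=1, p4=6, p5=4, p6=5) → (p0=4, p1=5, p2=4, p3=2, p4=7, p5=4, p6=7)
step 4: fire β:  (p0=4, p1=5, p2=4, p3=2, p4=7, p5=4, p6=7) → (p0=3, p1=4, p2=4, p3=3, p4=8, p5=4, p6=9)
step 5: fire γ:  (p0=3, p1=4, p2=4, p3=3, p4=8, p5=4, p6=9) → (p0=4, p1=3, p2=4, p3=0, p4=10, p5=7, p6=9)
step 6: fire ε:  (p0=4, p1=3, p2=4, p3=0, p4=10, p5=7, p6=9) → (p0=3, p1=4, p2=4, p3=0, p4=10, p5=7, p6=9)
step 7: fire δ:  (p0=3, p1=4, p2=4, p3=0, p4=10, p5=7, p6=9) → (p0=3, p1=7, p2=4, p3=0, p4=13, p5=4, p6=11)
step 8: fire ε:  (p0=3, p1=7, p2=4, p3=0, p4=13, p5=4, p6=11) → (p0=2, p1=8, p2=4, p3=0, p4=13, p5=4, p6=11)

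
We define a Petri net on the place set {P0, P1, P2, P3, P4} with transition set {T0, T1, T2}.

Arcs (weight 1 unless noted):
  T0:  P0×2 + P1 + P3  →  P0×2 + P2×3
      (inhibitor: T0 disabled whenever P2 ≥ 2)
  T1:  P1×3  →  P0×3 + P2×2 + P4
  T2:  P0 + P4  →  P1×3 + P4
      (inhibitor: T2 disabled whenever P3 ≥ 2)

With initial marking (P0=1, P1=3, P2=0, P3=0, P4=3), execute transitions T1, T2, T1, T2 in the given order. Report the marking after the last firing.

(P0=5, P1=3, P2=4, P3=0, P4=5)

step 1: fire T1:  (P0=1, P1=3, P2=0, P3=0, P4=3) → (P0=4, P1=0, P2=2, P3=0, P4=4)
step 2: fire T2:  (P0=4, P1=0, P2=2, P3=0, P4=4) → (P0=3, P1=3, P2=2, P3=0, P4=4)
step 3: fire T1:  (P0=3, P1=3, P2=2, P3=0, P4=4) → (P0=6, P1=0, P2=4, P3=0, P4=5)
step 4: fire T2:  (P0=6, P1=0, P2=4, P3=0, P4=5) → (P0=5, P1=3, P2=4, P3=0, P4=5)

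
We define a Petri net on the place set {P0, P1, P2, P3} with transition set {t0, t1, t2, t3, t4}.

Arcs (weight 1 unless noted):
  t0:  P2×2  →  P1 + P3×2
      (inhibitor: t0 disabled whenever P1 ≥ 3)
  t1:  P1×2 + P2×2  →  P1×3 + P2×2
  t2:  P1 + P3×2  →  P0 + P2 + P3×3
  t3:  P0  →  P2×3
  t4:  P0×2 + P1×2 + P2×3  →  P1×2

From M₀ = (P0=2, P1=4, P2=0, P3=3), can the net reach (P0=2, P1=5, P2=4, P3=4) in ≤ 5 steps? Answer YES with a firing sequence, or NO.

step 1: fire t2:  (P0=2, P1=4, P2=0, P3=3) → (P0=3, P1=3, P2=1, P3=4)
step 2: fire t3:  (P0=3, P1=3, P2=1, P3=4) → (P0=2, P1=3, P2=4, P3=4)
step 3: fire t1:  (P0=2, P1=3, P2=4, P3=4) → (P0=2, P1=4, P2=4, P3=4)
step 4: fire t1:  (P0=2, P1=4, P2=4, P3=4) → (P0=2, P1=5, P2=4, P3=4)

YES — reachable via ⟨t2, t3, t1, t1⟩ (4 firings)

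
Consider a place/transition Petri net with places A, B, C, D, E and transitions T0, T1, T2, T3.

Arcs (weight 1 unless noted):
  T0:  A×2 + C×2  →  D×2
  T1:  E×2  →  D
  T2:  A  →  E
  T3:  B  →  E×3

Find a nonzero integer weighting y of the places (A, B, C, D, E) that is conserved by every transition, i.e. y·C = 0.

y = (A:1, B:3, C:1, D:2, E:1)

Incidence matrix C (rows=places, cols=transitions):
       T0   T1   T2   T3
    A  -2    0   -1    0
    B   0    0    0   -1
    C  -2    0    0    0
    D   2    1    0    0
    E   0   -2    1    3

Candidate y = [1, 3, 1, 2, 1]; check y·C column-wise:
  col T0: 1·-2 + 3·0 + 1·-2 + 2·2 + 1·0 = 0
  col T1: 1·0 + 3·0 + 1·0 + 2·1 + 1·-2 = 0
  col T2: 1·-1 + 3·0 + 1·0 + 2·0 + 1·1 = 0
  col T3: 1·0 + 3·-1 + 1·0 + 2·0 + 1·3 = 0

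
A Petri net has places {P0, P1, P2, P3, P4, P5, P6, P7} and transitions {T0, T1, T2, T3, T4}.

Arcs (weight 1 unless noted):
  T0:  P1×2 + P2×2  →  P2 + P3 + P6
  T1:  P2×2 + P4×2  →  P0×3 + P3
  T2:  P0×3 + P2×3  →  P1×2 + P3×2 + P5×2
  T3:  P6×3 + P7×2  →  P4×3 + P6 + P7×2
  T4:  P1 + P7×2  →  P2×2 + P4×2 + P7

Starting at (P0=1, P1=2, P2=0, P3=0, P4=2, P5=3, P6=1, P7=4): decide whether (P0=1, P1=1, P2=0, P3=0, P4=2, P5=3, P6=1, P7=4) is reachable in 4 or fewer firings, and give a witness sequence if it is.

NO — not reachable within 4 firings

depth 0: 1 marking
depth 1: 2 markings reached so far
depth 2: 4 markings reached so far
depth 3: 5 markings reached so far
depth 4: 6 markings reached so far
target is not among the 6 markings reachable within 4 steps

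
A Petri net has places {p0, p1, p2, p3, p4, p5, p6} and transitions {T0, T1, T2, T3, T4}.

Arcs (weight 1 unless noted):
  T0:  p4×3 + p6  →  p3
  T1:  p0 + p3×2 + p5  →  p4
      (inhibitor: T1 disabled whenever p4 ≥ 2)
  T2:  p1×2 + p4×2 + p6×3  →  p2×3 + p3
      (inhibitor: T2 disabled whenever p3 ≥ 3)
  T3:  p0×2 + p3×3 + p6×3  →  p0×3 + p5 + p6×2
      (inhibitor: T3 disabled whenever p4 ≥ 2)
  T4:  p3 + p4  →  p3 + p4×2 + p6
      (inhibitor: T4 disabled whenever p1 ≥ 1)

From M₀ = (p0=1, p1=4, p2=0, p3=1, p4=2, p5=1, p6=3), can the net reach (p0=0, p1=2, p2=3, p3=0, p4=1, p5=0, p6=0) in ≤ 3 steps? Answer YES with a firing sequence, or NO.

YES — reachable via ⟨T2, T1⟩ (2 firings)

step 1: fire T2:  (p0=1, p1=4, p2=0, p3=1, p4=2, p5=1, p6=3) → (p0=1, p1=2, p2=3, p3=2, p4=0, p5=1, p6=0)
step 2: fire T1:  (p0=1, p1=2, p2=3, p3=2, p4=0, p5=1, p6=0) → (p0=0, p1=2, p2=3, p3=0, p4=1, p5=0, p6=0)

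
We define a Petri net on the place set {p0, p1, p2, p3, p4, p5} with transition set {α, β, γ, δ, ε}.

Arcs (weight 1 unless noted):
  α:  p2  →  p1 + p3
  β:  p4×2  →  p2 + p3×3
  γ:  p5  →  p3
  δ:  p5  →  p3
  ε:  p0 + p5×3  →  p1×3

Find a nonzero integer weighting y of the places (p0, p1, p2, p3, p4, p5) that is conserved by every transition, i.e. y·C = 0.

y = (p0:6, p1:2, p2:2, p3:0, p4:1, p5:0)

Incidence matrix C (rows=places, cols=transitions):
        α    β    γ    δ    ε
   p0   0    0    0    0   -1
   p1   1    0    0    0    3
   p2  -1    1    0    0    0
   p3   1    3    1    1    0
   p4   0   -2    0    0    0
   p5   0    0   -1   -1   -3

Candidate y = [6, 2, 2, 0, 1, 0]; check y·C column-wise:
  col α: 6·0 + 2·1 + 2·-1 + 0·1 + 1·0 = 0
  col β: 6·0 + 2·0 + 2·1 + 0·3 + 1·-2 = 0
  col γ: 6·0 + 2·0 + 2·0 + 0·1 + 1·0 + 0·-1 = 0
  col δ: 6·0 + 2·0 + 2·0 + 0·1 + 1·0 + 0·-1 = 0
  col ε: 6·-1 + 2·3 + 2·0 + 1·0 + 0·-3 = 0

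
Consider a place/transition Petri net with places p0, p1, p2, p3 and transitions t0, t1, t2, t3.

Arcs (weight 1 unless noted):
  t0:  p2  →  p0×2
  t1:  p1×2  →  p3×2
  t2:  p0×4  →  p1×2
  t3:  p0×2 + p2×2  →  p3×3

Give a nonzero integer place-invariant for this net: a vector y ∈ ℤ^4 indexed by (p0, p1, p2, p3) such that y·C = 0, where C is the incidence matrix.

Incidence matrix C (rows=places, cols=transitions):
       t0   t1   t2   t3
   p0   2    0   -4   -2
   p1   0   -2    2    0
   p2  -1    0    0   -2
   p3   0    2    0    3

Candidate y = [1, 2, 2, 2]; check y·C column-wise:
  col t0: 1·2 + 2·0 + 2·-1 + 2·0 = 0
  col t1: 1·0 + 2·-2 + 2·0 + 2·2 = 0
  col t2: 1·-4 + 2·2 + 2·0 + 2·0 = 0
  col t3: 1·-2 + 2·0 + 2·-2 + 2·3 = 0

y = (p0:1, p1:2, p2:2, p3:2)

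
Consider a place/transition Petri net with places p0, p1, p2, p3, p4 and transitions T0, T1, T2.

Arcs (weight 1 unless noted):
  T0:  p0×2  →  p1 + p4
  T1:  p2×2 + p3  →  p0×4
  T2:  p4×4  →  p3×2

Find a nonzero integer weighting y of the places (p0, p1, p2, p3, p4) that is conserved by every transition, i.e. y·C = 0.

Incidence matrix C (rows=places, cols=transitions):
       T0   T1   T2
   p0  -2    4    0
   p1   1    0    0
   p2   0   -2    0
   p3   0   -1    2
   p4   1    0   -4

Candidate y = [1, 2, 2, 0, 0]; check y·C column-wise:
  col T0: 1·-2 + 2·1 + 2·0 + 0·1 = 0
  col T1: 1·4 + 2·0 + 2·-2 + 0·-1 = 0
  col T2: 1·0 + 2·0 + 2·0 + 0·2 + 0·-4 = 0

y = (p0:1, p1:2, p2:2, p3:0, p4:0)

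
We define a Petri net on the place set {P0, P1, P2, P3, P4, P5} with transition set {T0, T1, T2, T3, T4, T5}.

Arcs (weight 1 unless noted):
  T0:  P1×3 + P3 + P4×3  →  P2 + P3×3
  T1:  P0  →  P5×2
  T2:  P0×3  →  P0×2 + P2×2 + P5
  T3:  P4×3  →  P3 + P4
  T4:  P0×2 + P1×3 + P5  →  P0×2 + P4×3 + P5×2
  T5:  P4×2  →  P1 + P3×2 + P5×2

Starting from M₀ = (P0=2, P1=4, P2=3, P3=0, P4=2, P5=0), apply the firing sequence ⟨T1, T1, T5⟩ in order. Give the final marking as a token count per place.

(P0=0, P1=5, P2=3, P3=2, P4=0, P5=6)

step 1: fire T1:  (P0=2, P1=4, P2=3, P3=0, P4=2, P5=0) → (P0=1, P1=4, P2=3, P3=0, P4=2, P5=2)
step 2: fire T1:  (P0=1, P1=4, P2=3, P3=0, P4=2, P5=2) → (P0=0, P1=4, P2=3, P3=0, P4=2, P5=4)
step 3: fire T5:  (P0=0, P1=4, P2=3, P3=0, P4=2, P5=4) → (P0=0, P1=5, P2=3, P3=2, P4=0, P5=6)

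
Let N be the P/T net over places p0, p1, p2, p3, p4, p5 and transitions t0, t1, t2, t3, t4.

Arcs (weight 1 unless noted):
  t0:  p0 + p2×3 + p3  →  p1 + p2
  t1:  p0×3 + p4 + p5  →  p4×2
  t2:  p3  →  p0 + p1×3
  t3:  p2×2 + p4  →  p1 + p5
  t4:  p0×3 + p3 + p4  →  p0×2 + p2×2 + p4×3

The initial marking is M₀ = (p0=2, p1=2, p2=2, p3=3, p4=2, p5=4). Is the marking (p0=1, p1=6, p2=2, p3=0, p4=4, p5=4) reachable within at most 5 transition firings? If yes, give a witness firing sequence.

YES — reachable via ⟨t2, t4, t0⟩ (3 firings)

step 1: fire t2:  (p0=2, p1=2, p2=2, p3=3, p4=2, p5=4) → (p0=3, p1=5, p2=2, p3=2, p4=2, p5=4)
step 2: fire t4:  (p0=3, p1=5, p2=2, p3=2, p4=2, p5=4) → (p0=2, p1=5, p2=4, p3=1, p4=4, p5=4)
step 3: fire t0:  (p0=2, p1=5, p2=4, p3=1, p4=4, p5=4) → (p0=1, p1=6, p2=2, p3=0, p4=4, p5=4)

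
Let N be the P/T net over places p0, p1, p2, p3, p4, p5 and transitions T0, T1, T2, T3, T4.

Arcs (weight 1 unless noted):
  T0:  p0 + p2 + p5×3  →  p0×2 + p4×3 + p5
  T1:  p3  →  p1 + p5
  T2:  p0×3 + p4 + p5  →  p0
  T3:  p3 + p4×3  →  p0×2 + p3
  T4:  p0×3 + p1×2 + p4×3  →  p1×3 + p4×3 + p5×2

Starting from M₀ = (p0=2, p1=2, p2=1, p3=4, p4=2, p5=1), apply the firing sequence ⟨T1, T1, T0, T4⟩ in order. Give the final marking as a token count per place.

step 1: fire T1:  (p0=2, p1=2, p2=1, p3=4, p4=2, p5=1) → (p0=2, p1=3, p2=1, p3=3, p4=2, p5=2)
step 2: fire T1:  (p0=2, p1=3, p2=1, p3=3, p4=2, p5=2) → (p0=2, p1=4, p2=1, p3=2, p4=2, p5=3)
step 3: fire T0:  (p0=2, p1=4, p2=1, p3=2, p4=2, p5=3) → (p0=3, p1=4, p2=0, p3=2, p4=5, p5=1)
step 4: fire T4:  (p0=3, p1=4, p2=0, p3=2, p4=5, p5=1) → (p0=0, p1=5, p2=0, p3=2, p4=5, p5=3)

(p0=0, p1=5, p2=0, p3=2, p4=5, p5=3)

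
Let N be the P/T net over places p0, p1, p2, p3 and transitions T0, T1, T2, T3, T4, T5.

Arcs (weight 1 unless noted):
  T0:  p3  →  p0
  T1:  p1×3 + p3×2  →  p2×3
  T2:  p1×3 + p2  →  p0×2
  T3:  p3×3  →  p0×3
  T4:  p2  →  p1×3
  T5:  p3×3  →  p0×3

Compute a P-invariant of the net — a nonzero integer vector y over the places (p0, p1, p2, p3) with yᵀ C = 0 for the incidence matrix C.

Incidence matrix C (rows=places, cols=transitions):
       T0   T1   T2   T3   T4   T5
   p0   1    0    2    3    0    3
   p1   0   -3   -3    0    3    0
   p2   0    3   -1    0   -1    0
   p3  -1   -2    0   -3    0   -3

Candidate y = [3, 1, 3, 3]; check y·C column-wise:
  col T0: 3·1 + 1·0 + 3·0 + 3·-1 = 0
  col T1: 3·0 + 1·-3 + 3·3 + 3·-2 = 0
  col T2: 3·2 + 1·-3 + 3·-1 + 3·0 = 0
  col T3: 3·3 + 1·0 + 3·0 + 3·-3 = 0
  col T4: 3·0 + 1·3 + 3·-1 + 3·0 = 0
  col T5: 3·3 + 1·0 + 3·0 + 3·-3 = 0

y = (p0:3, p1:1, p2:3, p3:3)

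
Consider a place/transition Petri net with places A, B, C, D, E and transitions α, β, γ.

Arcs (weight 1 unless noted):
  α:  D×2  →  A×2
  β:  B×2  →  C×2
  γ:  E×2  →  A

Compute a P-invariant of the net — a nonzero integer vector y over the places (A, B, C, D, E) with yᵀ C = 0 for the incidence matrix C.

y = (A:0, B:1, C:1, D:0, E:0)

Incidence matrix C (rows=places, cols=transitions):
        α    β    γ
    A   2    0    1
    B   0   -2    0
    C   0    2    0
    D  -2    0    0
    E   0    0   -2

Candidate y = [0, 1, 1, 0, 0]; check y·C column-wise:
  col α: 0·2 + 1·0 + 1·0 + 0·-2 = 0
  col β: 1·-2 + 1·2 = 0
  col γ: 0·1 + 1·0 + 1·0 + 0·-2 = 0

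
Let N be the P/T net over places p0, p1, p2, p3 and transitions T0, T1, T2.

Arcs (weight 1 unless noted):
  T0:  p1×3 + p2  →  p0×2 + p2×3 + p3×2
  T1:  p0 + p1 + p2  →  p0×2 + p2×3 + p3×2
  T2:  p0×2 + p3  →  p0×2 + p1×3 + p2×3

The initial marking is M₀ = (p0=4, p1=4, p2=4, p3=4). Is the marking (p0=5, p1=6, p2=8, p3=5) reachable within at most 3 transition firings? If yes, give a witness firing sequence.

NO — not reachable within 3 firings

depth 0: 1 marking
depth 1: 4 markings reached so far
depth 2: 9 markings reached so far
depth 3: 16 markings reached so far
target is not among the 16 markings reachable within 3 steps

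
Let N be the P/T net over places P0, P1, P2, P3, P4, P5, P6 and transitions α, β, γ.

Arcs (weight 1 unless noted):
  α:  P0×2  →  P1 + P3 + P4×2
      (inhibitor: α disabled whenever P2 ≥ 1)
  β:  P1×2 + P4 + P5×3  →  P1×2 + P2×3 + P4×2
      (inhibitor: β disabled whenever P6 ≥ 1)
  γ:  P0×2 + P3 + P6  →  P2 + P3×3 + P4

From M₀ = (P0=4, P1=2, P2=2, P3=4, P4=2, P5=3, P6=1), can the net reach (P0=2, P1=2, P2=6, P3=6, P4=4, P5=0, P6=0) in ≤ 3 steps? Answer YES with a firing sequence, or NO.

YES — reachable via ⟨γ, β⟩ (2 firings)

step 1: fire γ:  (P0=4, P1=2, P2=2, P3=4, P4=2, P5=3, P6=1) → (P0=2, P1=2, P2=3, P3=6, P4=3, P5=3, P6=0)
step 2: fire β:  (P0=2, P1=2, P2=3, P3=6, P4=3, P5=3, P6=0) → (P0=2, P1=2, P2=6, P3=6, P4=4, P5=0, P6=0)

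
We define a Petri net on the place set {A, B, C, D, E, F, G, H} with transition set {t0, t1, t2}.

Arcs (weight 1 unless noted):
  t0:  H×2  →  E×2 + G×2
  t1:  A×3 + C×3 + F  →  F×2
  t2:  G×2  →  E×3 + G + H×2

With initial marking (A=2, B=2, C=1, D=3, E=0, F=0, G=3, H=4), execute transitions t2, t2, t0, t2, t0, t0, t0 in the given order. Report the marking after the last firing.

step 1: fire t2:  (A=2, B=2, C=1, D=3, E=0, F=0, G=3, H=4) → (A=2, B=2, C=1, D=3, E=3, F=0, G=2, H=6)
step 2: fire t2:  (A=2, B=2, C=1, D=3, E=3, F=0, G=2, H=6) → (A=2, B=2, C=1, D=3, E=6, F=0, G=1, H=8)
step 3: fire t0:  (A=2, B=2, C=1, D=3, E=6, F=0, G=1, H=8) → (A=2, B=2, C=1, D=3, E=8, F=0, G=3, H=6)
step 4: fire t2:  (A=2, B=2, C=1, D=3, E=8, F=0, G=3, H=6) → (A=2, B=2, C=1, D=3, E=11, F=0, G=2, H=8)
step 5: fire t0:  (A=2, B=2, C=1, D=3, E=11, F=0, G=2, H=8) → (A=2, B=2, C=1, D=3, E=13, F=0, G=4, H=6)
step 6: fire t0:  (A=2, B=2, C=1, D=3, E=13, F=0, G=4, H=6) → (A=2, B=2, C=1, D=3, E=15, F=0, G=6, H=4)
step 7: fire t0:  (A=2, B=2, C=1, D=3, E=15, F=0, G=6, H=4) → (A=2, B=2, C=1, D=3, E=17, F=0, G=8, H=2)

(A=2, B=2, C=1, D=3, E=17, F=0, G=8, H=2)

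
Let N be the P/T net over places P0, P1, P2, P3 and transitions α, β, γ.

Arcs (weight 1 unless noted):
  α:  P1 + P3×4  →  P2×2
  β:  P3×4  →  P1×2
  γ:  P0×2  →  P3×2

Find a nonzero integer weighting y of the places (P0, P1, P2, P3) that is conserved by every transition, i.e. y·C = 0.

y = (P0:1, P1:2, P2:3, P3:1)

Incidence matrix C (rows=places, cols=transitions):
        α    β    γ
   P0   0    0   -2
   P1  -1    2    0
   P2   2    0    0
   P3  -4   -4    2

Candidate y = [1, 2, 3, 1]; check y·C column-wise:
  col α: 1·0 + 2·-1 + 3·2 + 1·-4 = 0
  col β: 1·0 + 2·2 + 3·0 + 1·-4 = 0
  col γ: 1·-2 + 2·0 + 3·0 + 1·2 = 0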